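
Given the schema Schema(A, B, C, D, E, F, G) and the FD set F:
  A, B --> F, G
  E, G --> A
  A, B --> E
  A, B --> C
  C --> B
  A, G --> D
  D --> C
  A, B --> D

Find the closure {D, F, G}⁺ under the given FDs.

{B, C, D, F, G}

Start with {D, F, G}.
D --> C applies; add {C} → now {C, D, F, G}.
C --> B applies; add {B} → now {B, C, D, F, G}.
No further FD applies.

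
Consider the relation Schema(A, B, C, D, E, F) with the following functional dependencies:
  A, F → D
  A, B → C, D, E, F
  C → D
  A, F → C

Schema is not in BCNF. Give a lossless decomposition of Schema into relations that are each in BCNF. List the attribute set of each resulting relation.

Candidate key of the original relation: {A, B}.
In {A, B, C, D, E, F}, {A, F} is not a superkey ({A, F}⁺ restricted to this set is {A, C, D, F}), so split on A, F → C, D into {A, C, D, F} and {A, B, E, F}.
In {A, C, D, F}, {C} is not a superkey ({C}⁺ restricted to this set is {C, D}), so split on C → D into {C, D} and {A, C, F}.
{C, D}: every determinant is a superkey — BCNF.
{A, C, F}: every determinant is a superkey — BCNF.
{A, B, E, F}: every determinant is a superkey — BCNF.

{A, B, E, F}; {A, C, F}; {C, D}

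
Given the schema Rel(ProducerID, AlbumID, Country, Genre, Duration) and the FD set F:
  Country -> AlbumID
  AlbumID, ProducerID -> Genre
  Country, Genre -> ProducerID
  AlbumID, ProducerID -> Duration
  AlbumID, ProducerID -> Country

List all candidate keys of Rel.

{AlbumID, ProducerID}, {Country, Genre}, {Country, ProducerID}

{AlbumID, ProducerID}⁺ = {AlbumID, Country, Duration, Genre, ProducerID}, which is every attribute, so {AlbumID, ProducerID} is a candidate key.
{Country, Genre}⁺ = {AlbumID, Country, Duration, Genre, ProducerID}, which is every attribute, so {Country, Genre} is a candidate key.
{Country, ProducerID}⁺ = {AlbumID, Country, Duration, Genre, ProducerID}, which is every attribute, so {Country, ProducerID} is a candidate key.
No proper subset of any of these is a key, and no other minimal superkey exists.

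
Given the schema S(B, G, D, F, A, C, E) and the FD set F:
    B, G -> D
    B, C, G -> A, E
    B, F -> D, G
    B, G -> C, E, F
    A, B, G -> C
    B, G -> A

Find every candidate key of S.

{B, F}, {B, G}

Attributes never on any right-hand side: {B} — every candidate key must contain it.
Closure of {B, F} is {A, B, C, D, E, F, G}, the whole schema; {B, F} is a candidate key.
Closure of {B, G} is {A, B, C, D, E, F, G}, the whole schema; {B, G} is a candidate key.
No proper subset of any of these is a key, and no other minimal superkey exists.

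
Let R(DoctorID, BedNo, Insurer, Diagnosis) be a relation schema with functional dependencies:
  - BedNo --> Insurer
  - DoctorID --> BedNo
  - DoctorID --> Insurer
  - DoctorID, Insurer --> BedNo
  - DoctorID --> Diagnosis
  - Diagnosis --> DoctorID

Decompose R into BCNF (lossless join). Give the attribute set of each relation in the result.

Candidate keys of the original relation: {Diagnosis}, {DoctorID}.
{BedNo, Diagnosis, DoctorID, Insurer}: {BedNo} determines {BedNo, Insurer} here but is not a superkey — split on BedNo --> Insurer, giving {BedNo, Insurer} and {BedNo, Diagnosis, DoctorID}.
{BedNo, Insurer} has no BCNF violation.
{BedNo, Diagnosis, DoctorID} has no BCNF violation.

{BedNo, Diagnosis, DoctorID}; {BedNo, Insurer}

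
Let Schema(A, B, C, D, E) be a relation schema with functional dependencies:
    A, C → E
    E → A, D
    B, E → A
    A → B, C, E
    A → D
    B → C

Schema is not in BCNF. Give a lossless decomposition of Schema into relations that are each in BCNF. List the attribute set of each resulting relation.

{A, B, D, E}; {B, C}

Candidate keys of the original relation: {A}, {E}.
Within {A, B, C, D, E}: {B}⁺ ∩ {A, B, C, D, E} = {B, C}, not the whole set, so B → C violates BCNF; decompose into {B, C} and {A, B, D, E}.
{B, C} is in BCNF.
{A, B, D, E} is in BCNF.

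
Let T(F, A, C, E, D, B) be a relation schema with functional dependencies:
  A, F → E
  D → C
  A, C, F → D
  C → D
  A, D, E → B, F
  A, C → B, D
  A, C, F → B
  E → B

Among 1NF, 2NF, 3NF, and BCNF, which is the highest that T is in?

1NF

Candidate keys: {A, C, E}, {A, C, F}, {A, D, E}, {A, D, F}. Prime attributes: {A, C, D, E, F}.
A, F → E: {A, F}⁺ = {A, B, E, F}, which is not all of the attributes, so the left side is not a superkey — BCNF is violated.
A, C → B, D has non-prime {B} on the right and a non-superkey on the left, so 3NF fails.
The proper key subset {E} of {A, C, E} determines non-prime {B}, so the relation is not even in 2NF.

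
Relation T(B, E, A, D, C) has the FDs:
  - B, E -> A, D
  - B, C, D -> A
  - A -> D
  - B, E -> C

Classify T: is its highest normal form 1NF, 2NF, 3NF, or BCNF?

2NF

Candidate key: {B, E}. Prime attributes: {B, E}.
B, C, D -> A: {B, C, D}⁺ = {A, B, C, D}, which is not all of the attributes, so the left side is not a superkey — BCNF is violated.
B, C, D -> A determines the non-prime attribute {A} from a non-superkey — 3NF is violated.
No proper subset of a key has a non-prime attribute in its closure, so there is no partial dependency; 2NF holds.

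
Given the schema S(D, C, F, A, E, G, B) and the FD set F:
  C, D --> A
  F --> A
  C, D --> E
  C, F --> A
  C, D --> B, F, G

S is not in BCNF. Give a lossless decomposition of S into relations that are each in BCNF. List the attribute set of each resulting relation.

{A, F}; {B, C, D, E, F, G}

Candidate key of the original relation: {C, D}.
Within {A, B, C, D, E, F, G}: {F}⁺ ∩ {A, B, C, D, E, F, G} = {A, F}, not the whole set, so F --> A violates BCNF; decompose into {A, F} and {B, C, D, E, F, G}.
{A, F} is in BCNF.
{B, C, D, E, F, G} is in BCNF.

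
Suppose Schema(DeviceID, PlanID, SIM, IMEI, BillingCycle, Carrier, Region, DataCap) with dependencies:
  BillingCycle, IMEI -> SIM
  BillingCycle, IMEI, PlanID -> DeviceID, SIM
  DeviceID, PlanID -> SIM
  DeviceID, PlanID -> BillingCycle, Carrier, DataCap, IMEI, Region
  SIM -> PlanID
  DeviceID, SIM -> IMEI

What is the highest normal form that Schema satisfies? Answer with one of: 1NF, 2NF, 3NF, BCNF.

3NF

Candidate keys: {BillingCycle, IMEI}, {DeviceID, PlanID}, {DeviceID, SIM}. Prime attributes: {BillingCycle, DeviceID, IMEI, PlanID, SIM}.
SIM -> PlanID: {SIM}⁺ = {PlanID, SIM}, which is not all of the attributes, so the left side is not a superkey — BCNF is violated.
Its right-hand attributes {PlanID} are all prime, as are those of every other non-superkey FD — the relation is in 3NF.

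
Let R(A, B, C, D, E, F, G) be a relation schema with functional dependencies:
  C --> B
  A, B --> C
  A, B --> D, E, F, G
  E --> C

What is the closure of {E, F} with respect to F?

Start with {E, F}.
E --> C applies; add {C} → now {C, E, F}.
C --> B applies; add {B} → now {B, C, E, F}.
No further FD applies.

{B, C, E, F}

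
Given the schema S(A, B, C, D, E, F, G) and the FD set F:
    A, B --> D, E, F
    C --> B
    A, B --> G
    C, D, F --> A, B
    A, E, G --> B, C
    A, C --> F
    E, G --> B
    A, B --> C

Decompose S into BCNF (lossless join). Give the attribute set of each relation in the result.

Candidate keys of the original relation: {A, B}, {A, C}, {A, E, G}, {C, D, F}.
In {A, B, C, D, E, F, G}, {C} is not a superkey ({C}⁺ restricted to this set is {B, C}), so split on C --> B into {B, C} and {A, C, D, E, F, G}.
{B, C}: every determinant is a superkey — BCNF.
{A, C, D, E, F, G}: every determinant is a superkey — BCNF.

{A, C, D, E, F, G}; {B, C}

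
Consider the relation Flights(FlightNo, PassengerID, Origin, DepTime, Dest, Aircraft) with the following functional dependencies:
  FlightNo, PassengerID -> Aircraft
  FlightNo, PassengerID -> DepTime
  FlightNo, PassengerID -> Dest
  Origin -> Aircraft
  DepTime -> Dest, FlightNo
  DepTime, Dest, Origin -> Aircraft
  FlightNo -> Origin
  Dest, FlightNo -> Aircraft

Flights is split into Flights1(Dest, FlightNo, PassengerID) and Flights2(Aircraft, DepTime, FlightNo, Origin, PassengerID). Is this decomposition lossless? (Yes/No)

Common attributes: {FlightNo, PassengerID}; their closure is {Aircraft, DepTime, Dest, FlightNo, Origin, PassengerID}.
Since Flights1 ⊆ {Aircraft, DepTime, Dest, FlightNo, Origin, PassengerID}, the intersection is a superkey of Flights1; the decomposition is lossless.

Yes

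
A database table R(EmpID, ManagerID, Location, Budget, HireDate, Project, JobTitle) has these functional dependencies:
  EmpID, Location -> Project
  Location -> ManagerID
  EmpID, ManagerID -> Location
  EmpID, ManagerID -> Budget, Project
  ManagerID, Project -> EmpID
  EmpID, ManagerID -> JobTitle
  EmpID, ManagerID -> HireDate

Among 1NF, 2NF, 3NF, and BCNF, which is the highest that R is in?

Candidate keys: {EmpID, Location}, {EmpID, ManagerID}, {Location, Project}, {ManagerID, Project}. Prime attributes: {EmpID, Location, ManagerID, Project}.
Location -> ManagerID breaks BCNF: {Location}⁺ = {Location, ManagerID}, so {Location} is not a superkey.
Since {ManagerID} ⊆ prime attributes and every other non-superkey FD also has a prime right side, the schema is in 3NF.

3NF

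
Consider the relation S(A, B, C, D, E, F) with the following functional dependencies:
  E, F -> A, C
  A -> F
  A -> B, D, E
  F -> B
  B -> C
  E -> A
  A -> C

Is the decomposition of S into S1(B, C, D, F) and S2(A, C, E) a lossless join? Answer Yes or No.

Common attributes: {C}; their closure is {C}.
The closure covers neither S1 nor S2 entirely; the join is not lossless.

No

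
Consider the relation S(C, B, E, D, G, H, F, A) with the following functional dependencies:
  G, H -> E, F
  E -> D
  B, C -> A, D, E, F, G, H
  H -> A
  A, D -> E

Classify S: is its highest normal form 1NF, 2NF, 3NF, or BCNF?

2NF

Candidate key: {B, C}. Prime attributes: {B, C}.
G, H -> E, F breaks BCNF: {G, H}⁺ = {A, D, E, F, G, H}, so {G, H} is not a superkey.
G, H -> E, F has non-prime {E, F} on the right and a non-superkey on the left, so 3NF fails.
Checking every proper subset of each key, none determines a non-prime attribute — 2NF is satisfied.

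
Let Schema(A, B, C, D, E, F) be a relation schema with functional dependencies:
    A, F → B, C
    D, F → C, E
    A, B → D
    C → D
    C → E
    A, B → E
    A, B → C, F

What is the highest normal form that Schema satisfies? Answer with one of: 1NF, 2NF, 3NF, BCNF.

2NF

Candidate keys: {A, B}, {A, F}. Prime attributes: {A, B, F}.
For D, F → C, E we have {D, F}⁺ = {C, D, E, F}; {D, F} is not a superkey, so BCNF fails.
D, F → C, E determines the non-prime attributes {C, E} from a non-superkey — 3NF is violated.
No non-prime attribute depends on a proper subset of any candidate key, so 2NF holds.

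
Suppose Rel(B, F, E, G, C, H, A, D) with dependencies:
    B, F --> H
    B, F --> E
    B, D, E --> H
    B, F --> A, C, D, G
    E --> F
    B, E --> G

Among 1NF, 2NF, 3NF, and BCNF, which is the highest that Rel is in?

3NF

Candidate keys: {B, E}, {B, F}. Prime attributes: {B, E, F}.
E --> F: {E}⁺ = {E, F}, which is not all of the attributes, so the left side is not a superkey — BCNF is violated.
But every attribute on its right side ({F}) is prime, and the same holds for every other non-superkey FD, so 3NF still holds.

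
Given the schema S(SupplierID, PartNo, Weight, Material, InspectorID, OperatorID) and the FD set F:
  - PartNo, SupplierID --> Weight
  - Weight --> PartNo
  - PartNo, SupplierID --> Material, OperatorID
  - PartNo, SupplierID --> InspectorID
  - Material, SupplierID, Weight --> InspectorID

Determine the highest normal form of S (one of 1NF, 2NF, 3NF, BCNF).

3NF

Candidate keys: {PartNo, SupplierID}, {SupplierID, Weight}. Prime attributes: {PartNo, SupplierID, Weight}.
Weight --> PartNo breaks BCNF: {Weight}⁺ = {PartNo, Weight}, so {Weight} is not a superkey.
But every attribute on its right side ({PartNo}) is prime, and the same holds for every other non-superkey FD, so 3NF still holds.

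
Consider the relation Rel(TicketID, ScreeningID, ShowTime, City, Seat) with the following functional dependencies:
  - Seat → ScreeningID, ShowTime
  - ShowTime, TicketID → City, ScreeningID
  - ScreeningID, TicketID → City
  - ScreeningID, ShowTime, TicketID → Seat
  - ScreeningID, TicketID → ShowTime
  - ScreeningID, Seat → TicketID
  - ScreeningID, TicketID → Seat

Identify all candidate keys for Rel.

{Seat}⁺ = {City, ScreeningID, Seat, ShowTime, TicketID} — all of the relation — so {Seat} is a candidate key.
{ScreeningID, TicketID}⁺ = {City, ScreeningID, Seat, ShowTime, TicketID} — all of the relation — so {ScreeningID, TicketID} is a candidate key.
{ShowTime, TicketID}⁺ = {City, ScreeningID, Seat, ShowTime, TicketID} — all of the relation — so {ShowTime, TicketID} is a candidate key.
No proper subset of any of these is a key, and no other minimal superkey exists.

{ScreeningID, TicketID}, {Seat}, {ShowTime, TicketID}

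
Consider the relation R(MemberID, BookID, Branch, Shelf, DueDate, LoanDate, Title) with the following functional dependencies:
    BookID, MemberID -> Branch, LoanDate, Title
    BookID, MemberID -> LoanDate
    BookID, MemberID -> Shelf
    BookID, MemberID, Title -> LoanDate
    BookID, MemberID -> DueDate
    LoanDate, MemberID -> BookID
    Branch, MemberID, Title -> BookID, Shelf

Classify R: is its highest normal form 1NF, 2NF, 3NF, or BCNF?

BCNF

Candidate keys: {BookID, MemberID}, {Branch, MemberID, Title}, {LoanDate, MemberID}. Prime attributes: {BookID, Branch, LoanDate, MemberID, Title}.
Each dependency's left side is a superkey — BCNF holds.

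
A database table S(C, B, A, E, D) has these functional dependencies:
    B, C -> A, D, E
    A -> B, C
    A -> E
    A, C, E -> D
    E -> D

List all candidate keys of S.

{A}⁺ = {A, B, C, D, E} — all of the relation — so {A} is a candidate key.
{B, C}⁺ = {A, B, C, D, E} — all of the relation — so {B, C} is a candidate key.
No proper subset of any of these is a key, and no other minimal superkey exists.

{A}, {B, C}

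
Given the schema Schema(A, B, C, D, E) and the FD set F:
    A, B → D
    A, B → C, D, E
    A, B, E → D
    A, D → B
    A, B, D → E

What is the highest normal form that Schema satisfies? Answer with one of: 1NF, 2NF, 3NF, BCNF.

BCNF

Candidate keys: {A, B}, {A, D}. Prime attributes: {A, B, D}.
Every FD has a superkey on the left, so the relation is in BCNF.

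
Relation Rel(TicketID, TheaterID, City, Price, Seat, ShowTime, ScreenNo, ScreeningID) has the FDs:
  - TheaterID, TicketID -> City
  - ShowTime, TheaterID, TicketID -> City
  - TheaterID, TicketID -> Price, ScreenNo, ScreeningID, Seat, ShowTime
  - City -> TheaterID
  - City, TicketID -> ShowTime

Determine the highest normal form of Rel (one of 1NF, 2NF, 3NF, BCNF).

3NF

Candidate keys: {City, TicketID}, {TheaterID, TicketID}. Prime attributes: {City, TheaterID, TicketID}.
For City -> TheaterID we have {City}⁺ = {City, TheaterID}; {City} is not a superkey, so BCNF fails.
But every attribute on its right side ({TheaterID}) is prime, and the same holds for every other non-superkey FD, so 3NF still holds.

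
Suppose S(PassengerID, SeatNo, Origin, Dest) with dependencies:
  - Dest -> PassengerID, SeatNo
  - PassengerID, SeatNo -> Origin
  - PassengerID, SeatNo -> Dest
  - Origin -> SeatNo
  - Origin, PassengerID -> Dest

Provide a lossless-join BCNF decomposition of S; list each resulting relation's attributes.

{Dest, Origin, PassengerID}; {Origin, SeatNo}

Candidate keys of the original relation: {Dest}, {Origin, PassengerID}, {PassengerID, SeatNo}.
Within {Dest, Origin, PassengerID, SeatNo}: {Origin}⁺ ∩ {Dest, Origin, PassengerID, SeatNo} = {Origin, SeatNo}, not the whole set, so Origin -> SeatNo violates BCNF; decompose into {Origin, SeatNo} and {Dest, Origin, PassengerID}.
{Origin, SeatNo} has no BCNF violation.
{Dest, Origin, PassengerID} has no BCNF violation.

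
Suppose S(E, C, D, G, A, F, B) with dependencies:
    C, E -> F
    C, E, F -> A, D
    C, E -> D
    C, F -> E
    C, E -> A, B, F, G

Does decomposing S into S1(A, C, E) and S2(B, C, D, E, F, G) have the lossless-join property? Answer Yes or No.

Yes

S1 ∩ S2 = {C, E}; its closure under F is {A, B, C, D, E, F, G}.
This includes all of S1, so the common attributes are a superkey of S1 — the join is lossless.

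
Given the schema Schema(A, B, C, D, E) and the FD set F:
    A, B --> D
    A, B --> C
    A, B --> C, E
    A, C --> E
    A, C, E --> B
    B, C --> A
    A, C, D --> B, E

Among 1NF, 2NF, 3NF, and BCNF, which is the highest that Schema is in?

Candidate keys: {A, B}, {A, C}, {B, C}. Prime attributes: {A, B, C}.
The left-hand side of every FD is a superkey, so BCNF is satisfied.

BCNF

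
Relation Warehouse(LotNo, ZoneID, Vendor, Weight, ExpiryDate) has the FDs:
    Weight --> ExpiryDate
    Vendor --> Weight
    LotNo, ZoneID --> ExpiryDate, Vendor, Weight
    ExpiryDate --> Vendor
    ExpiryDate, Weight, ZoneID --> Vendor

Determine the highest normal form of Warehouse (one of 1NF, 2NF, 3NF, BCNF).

Candidate key: {LotNo, ZoneID}. Prime attributes: {LotNo, ZoneID}.
For Weight --> ExpiryDate we have {Weight}⁺ = {ExpiryDate, Vendor, Weight}; {Weight} is not a superkey, so BCNF fails.
Weight --> ExpiryDate determines the non-prime attribute {ExpiryDate} from a non-superkey — 3NF is violated.
No proper subset of a key has a non-prime attribute in its closure, so there is no partial dependency; 2NF holds.

2NF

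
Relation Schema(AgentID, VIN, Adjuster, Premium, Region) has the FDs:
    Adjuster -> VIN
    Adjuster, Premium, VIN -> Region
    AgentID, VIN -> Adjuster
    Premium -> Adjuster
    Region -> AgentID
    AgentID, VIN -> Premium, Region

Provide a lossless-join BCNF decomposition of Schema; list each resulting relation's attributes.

Candidate keys of the original relation: {Adjuster, AgentID}, {Adjuster, Region}, {AgentID, VIN}, {Premium}, {Region, VIN}.
{Adjuster, AgentID, Premium, Region, VIN}: {Adjuster} determines {Adjuster, VIN} here but is not a superkey — split on Adjuster -> VIN, giving {Adjuster, VIN} and {Adjuster, AgentID, Premium, Region}.
{Adjuster, VIN} is in BCNF.
{Adjuster, AgentID, Premium, Region}: {Region} determines {AgentID, Region} here but is not a superkey — split on Region -> AgentID, giving {AgentID, Region} and {Adjuster, Premium, Region}.
{AgentID, Region} is in BCNF.
{Adjuster, Premium, Region} is in BCNF.

{Adjuster, Premium, Region}; {Adjuster, VIN}; {AgentID, Region}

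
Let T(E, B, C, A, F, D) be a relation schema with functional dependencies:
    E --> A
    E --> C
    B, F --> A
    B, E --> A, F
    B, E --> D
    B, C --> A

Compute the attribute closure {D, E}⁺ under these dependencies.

Start with {D, E}.
E --> A applies; add {A} → now {A, D, E}.
E --> C applies; add {C} → now {A, C, D, E}.
No further FD applies.

{A, C, D, E}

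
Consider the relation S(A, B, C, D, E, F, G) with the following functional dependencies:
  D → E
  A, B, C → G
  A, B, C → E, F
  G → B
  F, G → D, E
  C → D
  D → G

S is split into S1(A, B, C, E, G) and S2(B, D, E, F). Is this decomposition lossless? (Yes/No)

No

S1 ∩ S2 = {B, E}; its closure under F is {B, E}.
Neither S1 nor S2 is contained in that closure, so the decomposition is lossy.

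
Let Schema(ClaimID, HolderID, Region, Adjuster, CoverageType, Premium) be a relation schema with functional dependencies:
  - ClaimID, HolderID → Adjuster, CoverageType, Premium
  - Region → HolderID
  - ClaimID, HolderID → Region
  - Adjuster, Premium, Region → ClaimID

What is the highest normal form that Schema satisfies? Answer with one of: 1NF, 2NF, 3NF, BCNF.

Candidate keys: {Adjuster, Premium, Region}, {ClaimID, HolderID}, {ClaimID, Region}. Prime attributes: {Adjuster, ClaimID, HolderID, Premium, Region}.
Region → HolderID breaks BCNF: {Region}⁺ = {HolderID, Region}, so {Region} is not a superkey.
Its right-hand attributes {HolderID} are all prime, as are those of every other non-superkey FD — the relation is in 3NF.

3NF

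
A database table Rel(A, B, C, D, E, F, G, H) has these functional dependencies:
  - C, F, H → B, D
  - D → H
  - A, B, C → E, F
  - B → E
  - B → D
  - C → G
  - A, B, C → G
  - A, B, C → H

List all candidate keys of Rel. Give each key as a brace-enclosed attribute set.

No FD produces {A, C}, so they must be in every candidate key.
{A, B, C}⁺ = {A, B, C, D, E, F, G, H} — all of the relation — so {A, B, C} is a candidate key.
{A, C, D, F}⁺ = {A, B, C, D, E, F, G, H} — all of the relation — so {A, C, D, F} is a candidate key.
{A, C, F, H}⁺ = {A, B, C, D, E, F, G, H} — all of the relation — so {A, C, F, H} is a candidate key.
Any other superkey properly contains one of these, so there are no further candidate keys.

{A, B, C}, {A, C, D, F}, {A, C, F, H}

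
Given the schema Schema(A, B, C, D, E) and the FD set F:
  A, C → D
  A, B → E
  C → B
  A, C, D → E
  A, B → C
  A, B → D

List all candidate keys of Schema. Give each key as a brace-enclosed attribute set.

Attributes never on any right-hand side: {A} — every candidate key must contain it.
{A, B}⁺ = {A, B, C, D, E}, which is every attribute, so {A, B} is a candidate key.
{A, C}⁺ = {A, B, C, D, E}, which is every attribute, so {A, C} is a candidate key.
No proper subset of any of these is a key, and no other minimal superkey exists.

{A, B}, {A, C}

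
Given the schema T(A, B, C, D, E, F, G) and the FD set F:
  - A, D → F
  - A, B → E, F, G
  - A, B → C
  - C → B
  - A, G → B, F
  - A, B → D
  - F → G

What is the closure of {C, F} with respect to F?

Start with {C, F}.
C → B applies; add {B} → now {B, C, F}.
F → G applies; add {G} → now {B, C, F, G}.
No further FD applies.

{B, C, F, G}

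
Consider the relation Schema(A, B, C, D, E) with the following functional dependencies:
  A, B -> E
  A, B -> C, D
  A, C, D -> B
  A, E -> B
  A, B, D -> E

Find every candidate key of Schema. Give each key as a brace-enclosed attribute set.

{A} never appears on the right of any FD, so every key must include it.
Closure of {A, B} is {A, B, C, D, E}, the whole schema; {A, B} is a candidate key.
Closure of {A, E} is {A, B, C, D, E}, the whole schema; {A, E} is a candidate key.
Closure of {A, C, D} is {A, B, C, D, E}, the whole schema; {A, C, D} is a candidate key.
These are minimal and exhaustive — every other superkey contains one of them.

{A, B}, {A, C, D}, {A, E}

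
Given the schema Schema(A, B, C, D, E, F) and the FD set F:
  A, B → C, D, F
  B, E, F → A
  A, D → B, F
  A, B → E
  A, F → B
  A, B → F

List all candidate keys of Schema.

Closure of {A, B} is {A, B, C, D, E, F}, the whole schema; {A, B} is a candidate key.
Closure of {A, D} is {A, B, C, D, E, F}, the whole schema; {A, D} is a candidate key.
Closure of {A, F} is {A, B, C, D, E, F}, the whole schema; {A, F} is a candidate key.
Closure of {B, E, F} is {A, B, C, D, E, F}, the whole schema; {B, E, F} is a candidate key.
These are minimal and exhaustive — every other superkey contains one of them.

{A, B}, {A, D}, {A, F}, {B, E, F}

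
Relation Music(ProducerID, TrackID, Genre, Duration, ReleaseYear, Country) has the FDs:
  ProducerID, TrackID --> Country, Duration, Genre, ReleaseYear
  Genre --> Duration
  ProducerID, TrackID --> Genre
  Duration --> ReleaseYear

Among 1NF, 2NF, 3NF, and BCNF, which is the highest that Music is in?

2NF

Candidate key: {ProducerID, TrackID}. Prime attributes: {ProducerID, TrackID}.
Genre --> Duration: {Genre}⁺ = {Duration, Genre, ReleaseYear}, which is not all of the attributes, so the left side is not a superkey — BCNF is violated.
Genre --> Duration determines the non-prime attribute {Duration} from a non-superkey — 3NF is violated.
No non-prime attribute depends on a proper subset of any candidate key, so 2NF holds.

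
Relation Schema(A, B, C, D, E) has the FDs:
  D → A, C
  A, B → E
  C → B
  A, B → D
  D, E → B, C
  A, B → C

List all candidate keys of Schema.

{A, B}, {A, C}, {D}

{D}⁺ = {A, B, C, D, E}, which is every attribute, so {D} is a candidate key.
{A, B}⁺ = {A, B, C, D, E}, which is every attribute, so {A, B} is a candidate key.
{A, C}⁺ = {A, B, C, D, E}, which is every attribute, so {A, C} is a candidate key.
No proper subset of any of these is a key, and no other minimal superkey exists.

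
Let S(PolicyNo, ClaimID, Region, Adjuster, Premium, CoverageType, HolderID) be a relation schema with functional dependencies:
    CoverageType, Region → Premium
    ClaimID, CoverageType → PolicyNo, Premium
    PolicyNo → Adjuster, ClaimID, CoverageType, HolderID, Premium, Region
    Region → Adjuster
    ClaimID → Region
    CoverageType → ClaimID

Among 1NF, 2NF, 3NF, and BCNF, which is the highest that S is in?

2NF

Candidate keys: {CoverageType}, {PolicyNo}. Prime attributes: {CoverageType, PolicyNo}.
Region → Adjuster: {Region}⁺ = {Adjuster, Region}, which is not all of the attributes, so the left side is not a superkey — BCNF is violated.
Region → Adjuster has non-prime {Adjuster} on the right and a non-superkey on the left, so 3NF fails.
With only single-attribute keys there can be no partial dependency, so 2NF holds.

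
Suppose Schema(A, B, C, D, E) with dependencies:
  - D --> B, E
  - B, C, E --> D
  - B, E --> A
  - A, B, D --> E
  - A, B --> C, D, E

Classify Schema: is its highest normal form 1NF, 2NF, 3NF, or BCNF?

BCNF

Candidate keys: {A, B}, {B, E}, {D}. Prime attributes: {A, B, D, E}.
Each dependency's left side is a superkey — BCNF holds.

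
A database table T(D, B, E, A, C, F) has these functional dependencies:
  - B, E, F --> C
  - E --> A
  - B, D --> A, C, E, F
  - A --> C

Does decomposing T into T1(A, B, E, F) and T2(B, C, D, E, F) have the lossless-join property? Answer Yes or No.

Yes

The shared attributes are {B, E, F} and {B, E, F}⁺ = {A, B, C, E, F}.
This includes all of T1, so the common attributes are a superkey of T1 — the join is lossless.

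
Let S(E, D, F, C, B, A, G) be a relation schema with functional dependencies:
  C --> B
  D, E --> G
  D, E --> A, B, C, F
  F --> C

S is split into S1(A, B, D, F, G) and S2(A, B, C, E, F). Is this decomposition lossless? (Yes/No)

S1 ∩ S2 = {A, B, F}; its closure under F is {A, B, C, F}.
S1 ⊄ {A, B, C, F} and S2 ⊄ {A, B, C, F}, so the split is lossy.

No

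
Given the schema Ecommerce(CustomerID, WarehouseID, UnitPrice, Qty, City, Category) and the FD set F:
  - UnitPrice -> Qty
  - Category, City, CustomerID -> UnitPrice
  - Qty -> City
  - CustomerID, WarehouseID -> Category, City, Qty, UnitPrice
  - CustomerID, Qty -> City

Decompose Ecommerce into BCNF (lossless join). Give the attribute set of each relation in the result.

{Category, CustomerID, UnitPrice, WarehouseID}; {City, Qty}; {Qty, UnitPrice}

Candidate key of the original relation: {CustomerID, WarehouseID}.
Within {Category, City, CustomerID, Qty, UnitPrice, WarehouseID}: {UnitPrice}⁺ ∩ {Category, City, CustomerID, Qty, UnitPrice, WarehouseID} = {City, Qty, UnitPrice}, not the whole set, so UnitPrice -> City, Qty violates BCNF; decompose into {City, Qty, UnitPrice} and {Category, CustomerID, UnitPrice, WarehouseID}.
Within {City, Qty, UnitPrice}: {Qty}⁺ ∩ {City, Qty, UnitPrice} = {City, Qty}, not the whole set, so Qty -> City violates BCNF; decompose into {City, Qty} and {Qty, UnitPrice}.
{City, Qty} is in BCNF.
{Qty, UnitPrice} is in BCNF.
{Category, CustomerID, UnitPrice, WarehouseID} is in BCNF.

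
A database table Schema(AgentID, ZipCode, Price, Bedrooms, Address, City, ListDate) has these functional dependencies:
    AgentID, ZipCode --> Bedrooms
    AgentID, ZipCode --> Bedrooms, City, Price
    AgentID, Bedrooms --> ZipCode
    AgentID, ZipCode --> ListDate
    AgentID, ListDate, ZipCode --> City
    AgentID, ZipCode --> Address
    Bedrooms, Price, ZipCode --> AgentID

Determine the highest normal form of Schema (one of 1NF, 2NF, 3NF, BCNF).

Candidate keys: {AgentID, Bedrooms}, {AgentID, ZipCode}, {Bedrooms, Price, ZipCode}. Prime attributes: {AgentID, Bedrooms, Price, ZipCode}.
Every FD has a superkey on the left, so the relation is in BCNF.

BCNF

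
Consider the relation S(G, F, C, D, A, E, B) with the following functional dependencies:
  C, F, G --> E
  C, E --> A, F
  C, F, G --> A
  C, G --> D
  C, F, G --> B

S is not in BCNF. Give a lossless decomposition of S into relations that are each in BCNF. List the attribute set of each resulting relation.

{A, C, E, F}; {B, C, E, G}; {C, D, G}

Candidate keys of the original relation: {C, E, G}, {C, F, G}.
In {A, B, C, D, E, F, G}, {C, E} is not a superkey ({C, E}⁺ restricted to this set is {A, C, E, F}), so split on C, E --> A, F into {A, C, E, F} and {B, C, D, E, G}.
{A, C, E, F} has no BCNF violation.
In {B, C, D, E, G}, {C, G} is not a superkey ({C, G}⁺ restricted to this set is {C, D, G}), so split on C, G --> D into {C, D, G} and {B, C, E, G}.
{C, D, G} has no BCNF violation.
{B, C, E, G} has no BCNF violation.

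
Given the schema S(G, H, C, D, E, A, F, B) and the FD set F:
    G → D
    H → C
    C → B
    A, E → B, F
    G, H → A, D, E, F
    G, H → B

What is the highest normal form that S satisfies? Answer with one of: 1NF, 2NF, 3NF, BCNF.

Candidate key: {G, H}. Prime attributes: {G, H}.
G → D: {G}⁺ = {D, G}, which is not all of the attributes, so the left side is not a superkey — BCNF is violated.
G → D has non-prime {D} on the right and a non-superkey on the left, so 3NF fails.
The proper key subset {G} of {G, H} determines non-prime {D}, so the relation is not even in 2NF.

1NF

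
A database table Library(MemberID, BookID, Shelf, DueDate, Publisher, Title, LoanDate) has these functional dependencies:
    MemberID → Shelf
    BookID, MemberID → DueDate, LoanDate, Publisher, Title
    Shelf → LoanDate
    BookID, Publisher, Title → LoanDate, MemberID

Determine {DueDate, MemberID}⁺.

Start with {DueDate, MemberID}.
MemberID → Shelf applies; add {Shelf} → now {DueDate, MemberID, Shelf}.
Shelf → LoanDate applies; add {LoanDate} → now {DueDate, LoanDate, MemberID, Shelf}.
No further FD applies.

{DueDate, LoanDate, MemberID, Shelf}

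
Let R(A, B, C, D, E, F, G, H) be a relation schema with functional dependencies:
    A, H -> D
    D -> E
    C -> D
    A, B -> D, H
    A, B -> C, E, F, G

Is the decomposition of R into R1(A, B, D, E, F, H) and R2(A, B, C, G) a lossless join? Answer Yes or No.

Yes

R1 ∩ R2 = {A, B}; its closure under F is {A, B, C, D, E, F, G, H}.
R1 is contained in that closure, so R1 ∩ R2 -> R1 holds and the join is lossless.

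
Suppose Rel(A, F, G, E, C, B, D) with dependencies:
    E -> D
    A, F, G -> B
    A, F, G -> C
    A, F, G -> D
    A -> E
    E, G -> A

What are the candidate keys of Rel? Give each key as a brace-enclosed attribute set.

{A, F, G}, {E, F, G}

No FD produces {F, G}, so they must be in every candidate key.
{A, F, G}⁺ = {A, B, C, D, E, F, G}, which is every attribute, so {A, F, G} is a candidate key.
{E, F, G}⁺ = {A, B, C, D, E, F, G}, which is every attribute, so {E, F, G} is a candidate key.
No proper subset of any of these is a key, and no other minimal superkey exists.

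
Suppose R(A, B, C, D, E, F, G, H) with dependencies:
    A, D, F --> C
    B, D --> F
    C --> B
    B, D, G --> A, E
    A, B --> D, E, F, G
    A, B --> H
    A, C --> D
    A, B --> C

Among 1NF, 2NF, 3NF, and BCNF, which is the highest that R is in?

Candidate keys: {A, B}, {A, C}, {A, D, F}, {B, D, G}, {C, D, G}. Prime attributes: {A, B, C, D, F, G}.
B, D --> F: {B, D}⁺ = {B, D, F}, which is not all of the attributes, so the left side is not a superkey — BCNF is violated.
Its right-hand attributes {F} are all prime, as are those of every other non-superkey FD — the relation is in 3NF.

3NF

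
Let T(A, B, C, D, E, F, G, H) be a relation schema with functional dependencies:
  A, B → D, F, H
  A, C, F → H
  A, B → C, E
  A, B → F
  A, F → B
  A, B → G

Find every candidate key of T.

{A} never appears on the right of any FD, so every key must include it.
{A, B}⁺ = {A, B, C, D, E, F, G, H}, which is every attribute, so {A, B} is a candidate key.
{A, F}⁺ = {A, B, C, D, E, F, G, H}, which is every attribute, so {A, F} is a candidate key.
No proper subset of any of these is a key, and no other minimal superkey exists.

{A, B}, {A, F}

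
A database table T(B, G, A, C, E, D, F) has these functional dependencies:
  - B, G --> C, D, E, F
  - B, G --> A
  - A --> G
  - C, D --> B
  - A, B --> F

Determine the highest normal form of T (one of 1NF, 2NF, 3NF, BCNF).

Candidate keys: {A, B}, {A, C, D}, {B, G}, {C, D, G}. Prime attributes: {A, B, C, D, G}.
A --> G breaks BCNF: {A}⁺ = {A, G}, so {A} is not a superkey.
Since {G} ⊆ prime attributes and every other non-superkey FD also has a prime right side, the schema is in 3NF.

3NF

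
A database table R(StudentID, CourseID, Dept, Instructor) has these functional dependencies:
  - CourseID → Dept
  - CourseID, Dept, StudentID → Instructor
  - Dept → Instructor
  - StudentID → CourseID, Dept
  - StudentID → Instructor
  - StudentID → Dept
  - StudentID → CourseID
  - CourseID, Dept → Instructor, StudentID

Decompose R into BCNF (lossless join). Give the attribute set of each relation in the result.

{CourseID, Dept, StudentID}; {Dept, Instructor}

Candidate keys of the original relation: {CourseID}, {StudentID}.
In {CourseID, Dept, Instructor, StudentID}, {Dept} is not a superkey ({Dept}⁺ restricted to this set is {Dept, Instructor}), so split on Dept → Instructor into {Dept, Instructor} and {CourseID, Dept, StudentID}.
{Dept, Instructor} has no BCNF violation.
{CourseID, Dept, StudentID} has no BCNF violation.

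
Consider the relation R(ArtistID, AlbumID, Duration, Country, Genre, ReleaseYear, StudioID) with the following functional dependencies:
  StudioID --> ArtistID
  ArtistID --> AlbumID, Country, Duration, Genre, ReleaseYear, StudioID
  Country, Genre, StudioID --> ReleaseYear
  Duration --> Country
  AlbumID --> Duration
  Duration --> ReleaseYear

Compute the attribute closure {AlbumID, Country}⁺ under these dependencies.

{AlbumID, Country, Duration, ReleaseYear}

Start with {AlbumID, Country}.
AlbumID --> Duration applies; add {Duration} → now {AlbumID, Country, Duration}.
Duration --> ReleaseYear applies; add {ReleaseYear} → now {AlbumID, Country, Duration, ReleaseYear}.
No further FD applies.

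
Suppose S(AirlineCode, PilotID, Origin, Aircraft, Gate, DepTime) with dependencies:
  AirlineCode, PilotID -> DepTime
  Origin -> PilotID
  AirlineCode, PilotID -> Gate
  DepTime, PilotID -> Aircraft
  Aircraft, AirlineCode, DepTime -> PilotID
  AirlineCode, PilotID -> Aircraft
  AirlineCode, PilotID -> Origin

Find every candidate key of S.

{AirlineCode} never appears on the right of any FD, so every key must include it.
{AirlineCode, Origin}⁺ = {Aircraft, AirlineCode, DepTime, Gate, Origin, PilotID}, which is every attribute, so {AirlineCode, Origin} is a candidate key.
{AirlineCode, PilotID}⁺ = {Aircraft, AirlineCode, DepTime, Gate, Origin, PilotID}, which is every attribute, so {AirlineCode, PilotID} is a candidate key.
{Aircraft, AirlineCode, DepTime}⁺ = {Aircraft, AirlineCode, DepTime, Gate, Origin, PilotID}, which is every attribute, so {Aircraft, AirlineCode, DepTime} is a candidate key.
These are minimal and exhaustive — every other superkey contains one of them.

{Aircraft, AirlineCode, DepTime}, {AirlineCode, Origin}, {AirlineCode, PilotID}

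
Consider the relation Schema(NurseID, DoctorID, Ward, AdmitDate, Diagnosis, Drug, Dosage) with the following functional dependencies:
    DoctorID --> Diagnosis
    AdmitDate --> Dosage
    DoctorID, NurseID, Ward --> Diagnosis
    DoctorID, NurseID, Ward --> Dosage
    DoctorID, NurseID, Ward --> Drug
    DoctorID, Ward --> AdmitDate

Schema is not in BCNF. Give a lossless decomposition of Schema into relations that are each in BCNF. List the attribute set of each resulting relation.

Candidate key of the original relation: {DoctorID, NurseID, Ward}.
Within {AdmitDate, Diagnosis, DoctorID, Dosage, Drug, NurseID, Ward}: {DoctorID}⁺ ∩ {AdmitDate, Diagnosis, DoctorID, Dosage, Drug, NurseID, Ward} = {Diagnosis, DoctorID}, not the whole set, so DoctorID --> Diagnosis violates BCNF; decompose into {Diagnosis, DoctorID} and {AdmitDate, DoctorID, Dosage, Drug, NurseID, Ward}.
{Diagnosis, DoctorID} is in BCNF.
Within {AdmitDate, DoctorID, Dosage, Drug, NurseID, Ward}: {AdmitDate}⁺ ∩ {AdmitDate, DoctorID, Dosage, Drug, NurseID, Ward} = {AdmitDate, Dosage}, not the whole set, so AdmitDate --> Dosage violates BCNF; decompose into {AdmitDate, Dosage} and {AdmitDate, DoctorID, Drug, NurseID, Ward}.
{AdmitDate, Dosage} is in BCNF.
Within {AdmitDate, DoctorID, Drug, NurseID, Ward}: {DoctorID, Ward}⁺ ∩ {AdmitDate, DoctorID, Drug, NurseID, Ward} = {AdmitDate, DoctorID, Ward}, not the whole set, so DoctorID, Ward --> AdmitDate violates BCNF; decompose into {AdmitDate, DoctorID, Ward} and {DoctorID, Drug, NurseID, Ward}.
{AdmitDate, DoctorID, Ward} is in BCNF.
{DoctorID, Drug, NurseID, Ward} is in BCNF.

{AdmitDate, DoctorID, Ward}; {AdmitDate, Dosage}; {Diagnosis, DoctorID}; {DoctorID, Drug, NurseID, Ward}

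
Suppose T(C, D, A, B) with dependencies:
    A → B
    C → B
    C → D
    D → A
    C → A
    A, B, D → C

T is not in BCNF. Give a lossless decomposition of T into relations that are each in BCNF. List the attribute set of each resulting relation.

Candidate keys of the original relation: {C}, {D}.
In {A, B, C, D}, {A} is not a superkey ({A}⁺ restricted to this set is {A, B}), so split on A → B into {A, B} and {A, C, D}.
{A, B} has no BCNF violation.
{A, C, D} has no BCNF violation.

{A, B}; {A, C, D}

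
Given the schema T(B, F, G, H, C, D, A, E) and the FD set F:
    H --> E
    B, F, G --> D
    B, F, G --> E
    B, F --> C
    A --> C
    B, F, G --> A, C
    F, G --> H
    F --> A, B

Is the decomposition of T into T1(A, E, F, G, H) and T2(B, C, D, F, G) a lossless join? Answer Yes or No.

Yes

Common attributes: {F, G}; their closure is {A, B, C, D, E, F, G, H}.
This includes all of T1, so the common attributes are a superkey of T1 — the join is lossless.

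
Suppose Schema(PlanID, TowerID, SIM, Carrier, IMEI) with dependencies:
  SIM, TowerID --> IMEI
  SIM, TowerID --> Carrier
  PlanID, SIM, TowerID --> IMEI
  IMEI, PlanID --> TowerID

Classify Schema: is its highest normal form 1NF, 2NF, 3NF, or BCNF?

Candidate keys: {IMEI, PlanID, SIM}, {PlanID, SIM, TowerID}. Prime attributes: {IMEI, PlanID, SIM, TowerID}.
For SIM, TowerID --> IMEI we have {SIM, TowerID}⁺ = {Carrier, IMEI, SIM, TowerID}; {SIM, TowerID} is not a superkey, so BCNF fails.
SIM, TowerID --> Carrier determines the non-prime attribute {Carrier} from a non-superkey — 3NF is violated.
The proper key subset {SIM, TowerID} of {PlanID, SIM, TowerID} determines non-prime {Carrier}, so the relation is not even in 2NF.

1NF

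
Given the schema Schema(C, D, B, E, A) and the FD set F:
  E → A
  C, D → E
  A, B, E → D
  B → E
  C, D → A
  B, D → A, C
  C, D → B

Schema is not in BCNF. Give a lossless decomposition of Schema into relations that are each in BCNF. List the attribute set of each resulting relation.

Candidate keys of the original relation: {B}, {C, D}.
Within {A, B, C, D, E}: {E}⁺ ∩ {A, B, C, D, E} = {A, E}, not the whole set, so E → A violates BCNF; decompose into {A, E} and {B, C, D, E}.
{A, E} has no BCNF violation.
{B, C, D, E} has no BCNF violation.

{A, E}; {B, C, D, E}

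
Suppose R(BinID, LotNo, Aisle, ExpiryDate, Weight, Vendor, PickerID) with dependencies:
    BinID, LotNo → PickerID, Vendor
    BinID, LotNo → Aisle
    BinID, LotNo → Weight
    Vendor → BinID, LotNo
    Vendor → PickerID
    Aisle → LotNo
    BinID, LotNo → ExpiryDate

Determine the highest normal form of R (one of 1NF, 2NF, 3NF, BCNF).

Candidate keys: {Aisle, BinID}, {BinID, LotNo}, {Vendor}. Prime attributes: {Aisle, BinID, LotNo, Vendor}.
Aisle → LotNo: {Aisle}⁺ = {Aisle, LotNo}, which is not all of the attributes, so the left side is not a superkey — BCNF is violated.
Since {LotNo} ⊆ prime attributes and every other non-superkey FD also has a prime right side, the schema is in 3NF.

3NF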